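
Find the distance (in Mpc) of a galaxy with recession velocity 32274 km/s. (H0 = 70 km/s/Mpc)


d = v / H0 = 32274 / 70 = 461.0571

461.0571 Mpc


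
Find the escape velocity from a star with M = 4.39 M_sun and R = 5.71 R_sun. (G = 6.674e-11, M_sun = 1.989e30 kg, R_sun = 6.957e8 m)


M = 4.39 * 1.989e30 kg = 8.73171e+30 kg; R = 5.71 * 6.957e8 m = 3.972447e+09 m. v_esc = sqrt(2GM/R) = sqrt(2 * 6.674e-11 * 8.73171e+30 / 3.972447e+09) = 541662.4065

541662.4065 m/s


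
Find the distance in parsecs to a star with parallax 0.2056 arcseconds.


d = 1/p = 1/0.2056 = 4.8638

4.8638 pc


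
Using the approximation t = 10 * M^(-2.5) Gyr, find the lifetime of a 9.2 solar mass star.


t = 10 * M^(-2.5) = 10 * 9.2^(-2.5) = 0.039

0.039 Gyr


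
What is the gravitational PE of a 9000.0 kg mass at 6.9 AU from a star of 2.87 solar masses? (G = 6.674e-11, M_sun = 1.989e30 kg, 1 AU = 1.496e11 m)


M = 2.87 * 1.989e30 kg = 5.70843e+30 kg; r = 6.9 AU * 1.496e11 m/AU = 1.03224e+12 m. U = -GM*m/r = -(6.674e-11 * 5.70843e+30 * 9000.0) / 1.03224e+12 = -3.322e+12

-3.322e+12 J


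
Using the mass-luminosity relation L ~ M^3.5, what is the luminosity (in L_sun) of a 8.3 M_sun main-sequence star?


L/L_sun = (M/M_sun)^3.5 = 8.3^3.5 = 1647.3024

1647.3024 L_sun


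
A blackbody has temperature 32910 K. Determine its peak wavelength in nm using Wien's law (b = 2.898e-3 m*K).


lam_max = b / T = 2.898e-3 / 32910 = 8.806e-08 m = 88.0583 nm

88.0583 nm


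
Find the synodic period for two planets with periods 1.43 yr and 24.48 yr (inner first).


1/P_syn = |1/P1 - 1/P2| = |1/1.43 - 1/24.48| => P_syn = 1.5187

1.5187 years


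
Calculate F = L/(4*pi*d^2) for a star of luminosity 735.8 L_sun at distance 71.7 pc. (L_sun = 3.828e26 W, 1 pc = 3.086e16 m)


F = L / (4*pi*d^2) = 2.817e+29 / (4*pi*(2.213e+18)^2) = 4.578e-09

4.578e-09 W/m^2


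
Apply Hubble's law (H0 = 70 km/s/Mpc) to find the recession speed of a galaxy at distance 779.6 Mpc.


v = H0 * d = 70 * 779.6 = 54572.0

54572.0 km/s


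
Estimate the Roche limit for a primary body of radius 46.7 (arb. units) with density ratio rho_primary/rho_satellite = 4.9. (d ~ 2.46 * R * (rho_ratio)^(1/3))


d_Roche = 2.46 * 46.7 * 4.9^(1/3) = 195.127

195.127


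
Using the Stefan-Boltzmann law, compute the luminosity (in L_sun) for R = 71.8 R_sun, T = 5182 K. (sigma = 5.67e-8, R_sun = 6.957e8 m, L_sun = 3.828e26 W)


R = 71.8 * 6.957e8 m = 4.995126e+10 m. L = 4*pi*R^2*sigma*T^4 = 4*pi*(4.995126e+10)^2 * 5.67e-8 * 5182^4 = 1.281962888e+30 W. L/L_sun = 1.281962888e+30 / 3.828e26 = 3348.9104

3348.9104 L_sun


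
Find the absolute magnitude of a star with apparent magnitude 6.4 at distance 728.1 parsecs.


M = m - 5*log10(d) + 5 = 6.4 - 5*log10(728.1) + 5 = -2.911

-2.911


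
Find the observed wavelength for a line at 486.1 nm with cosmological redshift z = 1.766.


lam_obs = lam_emit * (1 + z) = 486.1 * (1 + 1.766) = 1344.5526

1344.5526 nm


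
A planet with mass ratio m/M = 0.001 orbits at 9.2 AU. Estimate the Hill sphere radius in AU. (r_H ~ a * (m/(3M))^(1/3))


r_H = a * (m/3M)^(1/3) = 9.2 * (0.001/3)^(1/3) = 0.6379

0.6379 AU


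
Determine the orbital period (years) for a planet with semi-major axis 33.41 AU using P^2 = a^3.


P = a^(3/2) = 33.41^1.5 = 193.1144

193.1144 years


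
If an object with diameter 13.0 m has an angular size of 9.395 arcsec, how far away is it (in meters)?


D = size / theta_rad, theta_rad = 9.395 * pi/(180*3600) = 4.555e-05, D = 285411.6531

285411.6531 m


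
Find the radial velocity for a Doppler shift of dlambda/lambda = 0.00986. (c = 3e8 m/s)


v = (dlambda/lambda) * c = 0.00986 * 3e8 = 2.958e+06

2.958e+06 m/s


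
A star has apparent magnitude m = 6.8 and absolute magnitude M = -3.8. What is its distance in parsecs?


d = 10^((m - M + 5)/5) = 10^((6.8 - -3.8 + 5)/5) = 1318.2567

1318.2567 pc


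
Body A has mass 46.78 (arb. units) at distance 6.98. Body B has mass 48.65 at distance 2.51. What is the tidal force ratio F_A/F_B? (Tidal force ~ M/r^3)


Ratio = (M1/r1^3) / (M2/r2^3) = (46.78/6.98^3) / (48.65/2.51^3) = 0.0447

0.0447


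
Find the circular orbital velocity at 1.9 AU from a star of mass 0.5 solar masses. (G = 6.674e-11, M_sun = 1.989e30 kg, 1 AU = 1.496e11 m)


v = sqrt(GM/r) = sqrt(6.674e-11 * 9.945e+29 / 2.842e+11) = 15281.0395

15281.0395 m/s


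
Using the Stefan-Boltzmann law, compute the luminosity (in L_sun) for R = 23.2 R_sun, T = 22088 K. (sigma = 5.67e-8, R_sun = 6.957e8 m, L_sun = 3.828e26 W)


R = 23.2 * 6.957e8 m = 1.614024e+10 m. L = 4*pi*R^2*sigma*T^4 = 4*pi*(1.614024e+10)^2 * 5.67e-8 * 22088^4 = 4.418129832e+31 W. L/L_sun = 4.418129832e+31 / 3.828e26 = 115416.1398

115416.1398 L_sun


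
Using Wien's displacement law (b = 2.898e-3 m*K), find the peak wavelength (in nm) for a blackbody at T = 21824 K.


lam_max = b / T = 2.898e-3 / 21824 = 1.328e-07 m = 132.7896 nm

132.7896 nm


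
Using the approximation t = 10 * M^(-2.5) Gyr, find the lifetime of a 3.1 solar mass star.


t = 10 * M^(-2.5) = 10 * 3.1^(-2.5) = 0.591

0.591 Gyr


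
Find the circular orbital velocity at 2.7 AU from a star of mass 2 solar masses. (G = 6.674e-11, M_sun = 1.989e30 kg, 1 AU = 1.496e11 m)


v = sqrt(GM/r) = sqrt(6.674e-11 * 3.978e+30 / 4.039e+11) = 25637.6262

25637.6262 m/s


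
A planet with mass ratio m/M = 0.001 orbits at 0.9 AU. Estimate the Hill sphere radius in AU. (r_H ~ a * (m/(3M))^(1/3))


r_H = a * (m/3M)^(1/3) = 0.9 * (0.001/3)^(1/3) = 0.0624

0.0624 AU


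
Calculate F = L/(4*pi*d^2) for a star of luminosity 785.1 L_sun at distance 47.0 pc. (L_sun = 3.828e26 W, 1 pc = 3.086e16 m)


F = L / (4*pi*d^2) = 3.005e+29 / (4*pi*(1.450e+18)^2) = 1.137e-08

1.137e-08 W/m^2


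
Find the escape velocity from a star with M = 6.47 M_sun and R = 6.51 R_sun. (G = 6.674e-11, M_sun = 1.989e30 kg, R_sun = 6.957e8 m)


M = 6.47 * 1.989e30 kg = 1.286883e+31 kg; R = 6.51 * 6.957e8 m = 4.529007e+09 m. v_esc = sqrt(2GM/R) = sqrt(2 * 6.674e-11 * 1.286883e+31 / 4.529007e+09) = 615851.6863

615851.6863 m/s


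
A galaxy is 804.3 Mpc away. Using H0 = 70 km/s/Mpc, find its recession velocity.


v = H0 * d = 70 * 804.3 = 56301.0

56301.0 km/s


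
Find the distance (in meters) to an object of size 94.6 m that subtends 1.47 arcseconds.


D = size / theta_rad, theta_rad = 1.47 * pi/(180*3600) = 7.127e-06, D = 1.327e+07

1.327e+07 m


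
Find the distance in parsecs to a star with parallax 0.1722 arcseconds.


d = 1/p = 1/0.1722 = 5.8072

5.8072 pc


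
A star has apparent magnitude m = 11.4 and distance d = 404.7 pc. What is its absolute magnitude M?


M = m - 5*log10(d) + 5 = 11.4 - 5*log10(404.7) + 5 = 3.3643

3.3643


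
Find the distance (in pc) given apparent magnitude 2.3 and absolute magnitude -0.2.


d = 10^((m - M + 5)/5) = 10^((2.3 - -0.2 + 5)/5) = 31.6228

31.6228 pc


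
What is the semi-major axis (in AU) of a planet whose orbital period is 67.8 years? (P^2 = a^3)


a = P^(2/3) = 67.8^(2/3) = 16.6272

16.6272 AU


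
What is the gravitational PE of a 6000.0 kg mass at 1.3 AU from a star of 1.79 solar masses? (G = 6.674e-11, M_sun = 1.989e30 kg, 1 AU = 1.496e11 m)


M = 1.79 * 1.989e30 kg = 3.56031e+30 kg; r = 1.3 AU * 1.496e11 m/AU = 1.9448e+11 m. U = -GM*m/r = -(6.674e-11 * 3.56031e+30 * 6000.0) / 1.9448e+11 = -7.331e+12

-7.331e+12 J


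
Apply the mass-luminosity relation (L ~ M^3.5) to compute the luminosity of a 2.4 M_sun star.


L/L_sun = (M/M_sun)^3.5 = 2.4^3.5 = 21.416

21.416 L_sun


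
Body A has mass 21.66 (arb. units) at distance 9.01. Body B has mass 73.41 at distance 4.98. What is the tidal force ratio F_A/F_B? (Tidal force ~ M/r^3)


Ratio = (M1/r1^3) / (M2/r2^3) = (21.66/9.01^3) / (73.41/4.98^3) = 0.0498

0.0498


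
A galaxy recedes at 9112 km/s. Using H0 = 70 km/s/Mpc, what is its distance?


d = v / H0 = 9112 / 70 = 130.1714

130.1714 Mpc


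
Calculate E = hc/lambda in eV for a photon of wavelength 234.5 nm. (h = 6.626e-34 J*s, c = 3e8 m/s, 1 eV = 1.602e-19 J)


E = hc/lambda = 6.626e-34 * 3e8 / 2.345e-07 = 8.477e-19 J = 5.2914 eV

5.2914 eV


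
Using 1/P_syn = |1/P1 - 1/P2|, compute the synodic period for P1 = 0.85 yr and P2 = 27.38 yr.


1/P_syn = |1/P1 - 1/P2| = |1/0.85 - 1/27.38| => P_syn = 0.8772

0.8772 years


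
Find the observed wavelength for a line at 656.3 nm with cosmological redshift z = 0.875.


lam_obs = lam_emit * (1 + z) = 656.3 * (1 + 0.875) = 1230.5625

1230.5625 nm


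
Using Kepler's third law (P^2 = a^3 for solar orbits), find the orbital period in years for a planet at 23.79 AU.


P = a^(3/2) = 23.79^1.5 = 116.0357

116.0357 years


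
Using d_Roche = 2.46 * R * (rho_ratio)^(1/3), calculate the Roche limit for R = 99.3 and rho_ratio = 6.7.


d_Roche = 2.46 * 99.3 * 6.7^(1/3) = 460.5138

460.5138


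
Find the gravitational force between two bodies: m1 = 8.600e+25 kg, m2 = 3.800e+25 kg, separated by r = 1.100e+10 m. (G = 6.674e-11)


F = G*m1*m2/r^2 = 6.674e-11 * 8.600e+25 * 3.800e+25 / (1.100e+10)^2 = 6.674e-11 * 3.268e+51 / 1.210e+20 = 1.803e+21

1.803e+21 N


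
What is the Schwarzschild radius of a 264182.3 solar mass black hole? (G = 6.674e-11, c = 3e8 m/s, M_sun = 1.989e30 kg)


M = 264182.3 * 1.989e30 kg = 5.254585947e+35 kg. rs = 2GM/c^2 = 2 * 6.674e-11 * 5.254585947e+35 / (3e8)^2 = 7.793e+08

7.793e+08 m


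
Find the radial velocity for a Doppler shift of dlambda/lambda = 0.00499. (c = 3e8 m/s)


v = (dlambda/lambda) * c = 0.00499 * 3e8 = 1.497e+06

1.497e+06 m/s


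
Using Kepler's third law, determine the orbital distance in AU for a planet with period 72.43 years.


a = P^(2/3) = 72.43^(2/3) = 17.3758

17.3758 AU


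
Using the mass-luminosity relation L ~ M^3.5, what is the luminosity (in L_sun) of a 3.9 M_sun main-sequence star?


L/L_sun = (M/M_sun)^3.5 = 3.9^3.5 = 117.1456

117.1456 L_sun


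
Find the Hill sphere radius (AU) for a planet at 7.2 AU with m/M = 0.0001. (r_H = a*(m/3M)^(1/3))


r_H = a * (m/3M)^(1/3) = 7.2 * (0.0001/3)^(1/3) = 0.2317

0.2317 AU


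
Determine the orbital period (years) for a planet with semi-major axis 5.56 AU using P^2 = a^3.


P = a^(3/2) = 5.56^1.5 = 13.1103

13.1103 years


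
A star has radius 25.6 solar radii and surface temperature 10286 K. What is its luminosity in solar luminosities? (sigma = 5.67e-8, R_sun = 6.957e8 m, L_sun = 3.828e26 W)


R = 25.6 * 6.957e8 m = 1.780992e+10 m. L = 4*pi*R^2*sigma*T^4 = 4*pi*(1.780992e+10)^2 * 5.67e-8 * 10286^4 = 2.529897583e+30 W. L/L_sun = 2.529897583e+30 / 3.828e26 = 6608.9279

6608.9279 L_sun


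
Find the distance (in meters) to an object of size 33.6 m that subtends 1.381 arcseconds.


D = size / theta_rad, theta_rad = 1.381 * pi/(180*3600) = 6.695e-06, D = 5.018e+06

5.018e+06 m


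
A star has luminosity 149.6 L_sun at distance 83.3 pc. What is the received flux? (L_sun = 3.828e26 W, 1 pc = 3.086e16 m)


F = L / (4*pi*d^2) = 5.727e+28 / (4*pi*(2.571e+18)^2) = 6.896e-10

6.896e-10 W/m^2


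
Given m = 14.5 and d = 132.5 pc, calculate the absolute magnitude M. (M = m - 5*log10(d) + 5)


M = m - 5*log10(d) + 5 = 14.5 - 5*log10(132.5) + 5 = 8.8889

8.8889


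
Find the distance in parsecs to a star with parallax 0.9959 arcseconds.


d = 1/p = 1/0.9959 = 1.0041

1.0041 pc


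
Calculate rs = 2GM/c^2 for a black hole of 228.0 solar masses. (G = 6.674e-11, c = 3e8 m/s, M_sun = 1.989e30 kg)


M = 228.0 * 1.989e30 kg = 4.53492e+32 kg. rs = 2GM/c^2 = 2 * 6.674e-11 * 4.53492e+32 / (3e8)^2 = 672579.024

672579.024 m


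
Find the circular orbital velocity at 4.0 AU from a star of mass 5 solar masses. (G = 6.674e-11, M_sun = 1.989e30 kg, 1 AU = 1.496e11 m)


v = sqrt(GM/r) = sqrt(6.674e-11 * 9.945e+30 / 5.984e+11) = 33304.2534

33304.2534 m/s


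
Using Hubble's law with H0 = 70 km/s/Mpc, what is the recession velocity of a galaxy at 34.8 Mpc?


v = H0 * d = 70 * 34.8 = 2436.0

2436.0 km/s


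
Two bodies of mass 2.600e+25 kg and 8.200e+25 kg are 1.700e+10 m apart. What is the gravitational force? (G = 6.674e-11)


F = G*m1*m2/r^2 = 6.674e-11 * 2.600e+25 * 8.200e+25 / (1.700e+10)^2 = 6.674e-11 * 2.132e+51 / 2.890e+20 = 4.924e+20

4.924e+20 N


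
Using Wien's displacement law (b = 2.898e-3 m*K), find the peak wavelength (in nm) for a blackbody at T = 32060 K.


lam_max = b / T = 2.898e-3 / 32060 = 9.039e-08 m = 90.393 nm

90.393 nm


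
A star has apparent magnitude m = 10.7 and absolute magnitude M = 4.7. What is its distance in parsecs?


d = 10^((m - M + 5)/5) = 10^((10.7 - 4.7 + 5)/5) = 158.4893

158.4893 pc


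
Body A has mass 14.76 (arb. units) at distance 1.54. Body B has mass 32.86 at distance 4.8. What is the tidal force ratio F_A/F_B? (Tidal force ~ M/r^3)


Ratio = (M1/r1^3) / (M2/r2^3) = (14.76/1.54^3) / (32.86/4.8^3) = 13.6013

13.6013


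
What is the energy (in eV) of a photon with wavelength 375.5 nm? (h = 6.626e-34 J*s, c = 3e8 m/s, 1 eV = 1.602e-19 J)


E = hc/lambda = 6.626e-34 * 3e8 / 3.755e-07 = 5.294e-19 J = 3.3045 eV

3.3045 eV


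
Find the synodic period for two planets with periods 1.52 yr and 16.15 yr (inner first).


1/P_syn = |1/P1 - 1/P2| = |1/1.52 - 1/16.15| => P_syn = 1.6779

1.6779 years


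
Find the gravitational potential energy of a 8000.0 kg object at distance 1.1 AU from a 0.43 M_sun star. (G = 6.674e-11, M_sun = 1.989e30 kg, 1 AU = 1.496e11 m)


M = 0.43 * 1.989e30 kg = 8.5527e+29 kg; r = 1.1 AU * 1.496e11 m/AU = 1.6456e+11 m. U = -GM*m/r = -(6.674e-11 * 8.5527e+29 * 8000.0) / 1.6456e+11 = -2.775e+12

-2.775e+12 J


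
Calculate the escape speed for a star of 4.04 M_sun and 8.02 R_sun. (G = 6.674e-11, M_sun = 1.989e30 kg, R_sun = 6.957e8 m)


M = 4.04 * 1.989e30 kg = 8.03556e+30 kg; R = 8.02 * 6.957e8 m = 5.579514e+09 m. v_esc = sqrt(2GM/R) = sqrt(2 * 6.674e-11 * 8.03556e+30 / 5.579514e+09) = 438447.8929

438447.8929 m/s


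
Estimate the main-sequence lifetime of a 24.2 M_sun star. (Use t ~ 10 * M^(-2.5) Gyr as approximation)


t = 10 * M^(-2.5) = 10 * 24.2^(-2.5) = 0.0035

0.0035 Gyr


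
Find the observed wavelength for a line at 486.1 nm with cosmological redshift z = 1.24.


lam_obs = lam_emit * (1 + z) = 486.1 * (1 + 1.24) = 1088.864

1088.864 nm


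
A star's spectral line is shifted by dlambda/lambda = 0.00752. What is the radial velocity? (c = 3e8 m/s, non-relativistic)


v = (dlambda/lambda) * c = 0.00752 * 3e8 = 2.256e+06

2.256e+06 m/s


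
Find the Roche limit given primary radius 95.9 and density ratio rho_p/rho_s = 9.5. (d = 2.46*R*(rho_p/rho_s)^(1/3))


d_Roche = 2.46 * 95.9 * 9.5^(1/3) = 499.645

499.645


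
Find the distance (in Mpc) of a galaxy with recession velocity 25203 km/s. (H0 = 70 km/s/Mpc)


d = v / H0 = 25203 / 70 = 360.0429

360.0429 Mpc


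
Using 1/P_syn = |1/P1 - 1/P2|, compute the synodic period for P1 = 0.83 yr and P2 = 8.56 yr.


1/P_syn = |1/P1 - 1/P2| = |1/0.83 - 1/8.56| => P_syn = 0.9191

0.9191 years


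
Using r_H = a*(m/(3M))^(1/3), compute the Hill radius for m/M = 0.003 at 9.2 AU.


r_H = a * (m/3M)^(1/3) = 9.2 * (0.003/3)^(1/3) = 0.92

0.92 AU


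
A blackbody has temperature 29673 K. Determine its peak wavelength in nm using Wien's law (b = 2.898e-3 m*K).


lam_max = b / T = 2.898e-3 / 29673 = 9.766e-08 m = 97.6645 nm

97.6645 nm


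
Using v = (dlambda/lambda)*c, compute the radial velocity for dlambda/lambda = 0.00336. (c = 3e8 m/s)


v = (dlambda/lambda) * c = 0.00336 * 3e8 = 1.008e+06

1.008e+06 m/s


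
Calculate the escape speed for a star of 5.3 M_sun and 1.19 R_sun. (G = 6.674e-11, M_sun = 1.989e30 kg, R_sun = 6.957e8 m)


M = 5.3 * 1.989e30 kg = 1.05417e+31 kg; R = 1.19 * 6.957e8 m = 8.27883e+08 m. v_esc = sqrt(2GM/R) = sqrt(2 * 6.674e-11 * 1.05417e+31 / 8.27883e+08) = 1.304e+06

1.304e+06 m/s


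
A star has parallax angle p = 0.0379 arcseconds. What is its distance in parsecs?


d = 1/p = 1/0.0379 = 26.3852

26.3852 pc


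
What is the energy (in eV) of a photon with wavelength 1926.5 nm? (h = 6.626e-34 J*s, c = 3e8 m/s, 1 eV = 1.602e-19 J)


E = hc/lambda = 6.626e-34 * 3e8 / 1.927e-06 = 1.032e-19 J = 0.6441 eV

0.6441 eV


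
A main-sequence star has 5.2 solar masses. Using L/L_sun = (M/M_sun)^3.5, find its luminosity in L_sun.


L/L_sun = (M/M_sun)^3.5 = 5.2^3.5 = 320.6356

320.6356 L_sun


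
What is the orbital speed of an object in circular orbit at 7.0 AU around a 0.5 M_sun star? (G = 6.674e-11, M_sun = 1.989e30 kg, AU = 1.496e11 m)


v = sqrt(GM/r) = sqrt(6.674e-11 * 9.945e+29 / 1.047e+12) = 7961.2393

7961.2393 m/s


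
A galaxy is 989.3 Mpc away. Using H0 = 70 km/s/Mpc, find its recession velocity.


v = H0 * d = 70 * 989.3 = 69251.0

69251.0 km/s


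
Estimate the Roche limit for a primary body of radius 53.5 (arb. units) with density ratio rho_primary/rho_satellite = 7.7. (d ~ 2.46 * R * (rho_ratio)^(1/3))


d_Roche = 2.46 * 53.5 * 7.7^(1/3) = 259.8877

259.8877


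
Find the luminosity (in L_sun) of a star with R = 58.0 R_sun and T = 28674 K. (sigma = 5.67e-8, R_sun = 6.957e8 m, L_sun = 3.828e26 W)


R = 58.0 * 6.957e8 m = 4.03506e+10 m. L = 4*pi*R^2*sigma*T^4 = 4*pi*(4.03506e+10)^2 * 5.67e-8 * 28674^4 = 7.842346743e+32 W. L/L_sun = 7.842346743e+32 / 3.828e26 = 2.049e+06

2.049e+06 L_sun


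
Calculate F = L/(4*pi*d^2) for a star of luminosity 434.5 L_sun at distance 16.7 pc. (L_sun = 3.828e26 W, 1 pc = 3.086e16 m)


F = L / (4*pi*d^2) = 1.663e+29 / (4*pi*(5.154e+17)^2) = 4.983e-08

4.983e-08 W/m^2


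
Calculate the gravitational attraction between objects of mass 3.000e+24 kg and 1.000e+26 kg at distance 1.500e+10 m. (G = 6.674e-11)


F = G*m1*m2/r^2 = 6.674e-11 * 3.000e+24 * 1.000e+26 / (1.500e+10)^2 = 6.674e-11 * 3.000e+50 / 2.250e+20 = 8.899e+19

8.899e+19 N


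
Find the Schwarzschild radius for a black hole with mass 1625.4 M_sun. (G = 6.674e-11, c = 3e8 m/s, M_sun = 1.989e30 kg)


M = 1625.4 * 1.989e30 kg = 3.2329206e+33 kg. rs = 2GM/c^2 = 2 * 6.674e-11 * 3.2329206e+33 / (3e8)^2 = 4.795e+06

4.795e+06 m


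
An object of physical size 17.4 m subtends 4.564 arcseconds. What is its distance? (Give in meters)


D = size / theta_rad, theta_rad = 4.564 * pi/(180*3600) = 2.213e-05, D = 786373.2754

786373.2754 m


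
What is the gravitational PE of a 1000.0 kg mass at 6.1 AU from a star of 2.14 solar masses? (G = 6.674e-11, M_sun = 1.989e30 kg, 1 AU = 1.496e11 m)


M = 2.14 * 1.989e30 kg = 4.25646e+30 kg; r = 6.1 AU * 1.496e11 m/AU = 9.1256e+11 m. U = -GM*m/r = -(6.674e-11 * 4.25646e+30 * 1000.0) / 9.1256e+11 = -3.113e+11

-3.113e+11 J


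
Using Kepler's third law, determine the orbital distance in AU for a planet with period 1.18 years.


a = P^(2/3) = 1.18^(2/3) = 1.1167

1.1167 AU


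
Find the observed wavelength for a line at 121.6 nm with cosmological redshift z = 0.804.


lam_obs = lam_emit * (1 + z) = 121.6 * (1 + 0.804) = 219.3664

219.3664 nm


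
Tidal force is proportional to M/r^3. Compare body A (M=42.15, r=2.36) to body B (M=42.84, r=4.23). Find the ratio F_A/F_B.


Ratio = (M1/r1^3) / (M2/r2^3) = (42.15/2.36^3) / (42.84/4.23^3) = 5.6654

5.6654


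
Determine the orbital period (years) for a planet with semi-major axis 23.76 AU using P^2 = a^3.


P = a^(3/2) = 23.76^1.5 = 115.8163

115.8163 years


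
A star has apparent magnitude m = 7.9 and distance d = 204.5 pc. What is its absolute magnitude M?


M = m - 5*log10(d) + 5 = 7.9 - 5*log10(204.5) + 5 = 1.3465

1.3465


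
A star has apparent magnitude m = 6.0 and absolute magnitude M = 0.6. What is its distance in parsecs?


d = 10^((m - M + 5)/5) = 10^((6.0 - 0.6 + 5)/5) = 120.2264

120.2264 pc


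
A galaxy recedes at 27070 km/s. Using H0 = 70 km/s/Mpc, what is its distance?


d = v / H0 = 27070 / 70 = 386.7143

386.7143 Mpc


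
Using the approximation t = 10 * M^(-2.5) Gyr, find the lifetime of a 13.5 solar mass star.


t = 10 * M^(-2.5) = 10 * 13.5^(-2.5) = 0.0149

0.0149 Gyr


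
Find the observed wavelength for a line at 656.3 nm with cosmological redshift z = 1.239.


lam_obs = lam_emit * (1 + z) = 656.3 * (1 + 1.239) = 1469.4557

1469.4557 nm


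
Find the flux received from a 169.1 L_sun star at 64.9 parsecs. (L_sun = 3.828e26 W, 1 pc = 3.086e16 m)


F = L / (4*pi*d^2) = 6.473e+28 / (4*pi*(2.003e+18)^2) = 1.284e-09

1.284e-09 W/m^2


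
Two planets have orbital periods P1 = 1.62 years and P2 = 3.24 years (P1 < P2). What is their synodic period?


1/P_syn = |1/P1 - 1/P2| = |1/1.62 - 1/3.24| => P_syn = 3.24

3.24 years


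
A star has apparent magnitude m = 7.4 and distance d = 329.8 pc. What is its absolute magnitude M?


M = m - 5*log10(d) + 5 = 7.4 - 5*log10(329.8) + 5 = -0.1913

-0.1913


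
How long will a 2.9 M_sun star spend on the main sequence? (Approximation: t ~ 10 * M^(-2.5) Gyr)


t = 10 * M^(-2.5) = 10 * 2.9^(-2.5) = 0.6982

0.6982 Gyr


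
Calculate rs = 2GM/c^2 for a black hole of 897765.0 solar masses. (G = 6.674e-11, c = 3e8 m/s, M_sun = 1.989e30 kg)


M = 897765.0 * 1.989e30 kg = 1.785654585e+36 kg. rs = 2GM/c^2 = 2 * 6.674e-11 * 1.785654585e+36 / (3e8)^2 = 2.648e+09

2.648e+09 m


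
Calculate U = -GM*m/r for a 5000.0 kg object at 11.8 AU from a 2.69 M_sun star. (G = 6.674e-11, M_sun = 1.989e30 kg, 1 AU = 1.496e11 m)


M = 2.69 * 1.989e30 kg = 5.35041e+30 kg; r = 11.8 AU * 1.496e11 m/AU = 1.76528e+12 m. U = -GM*m/r = -(6.674e-11 * 5.35041e+30 * 5000.0) / 1.76528e+12 = -1.011e+12

-1.011e+12 J


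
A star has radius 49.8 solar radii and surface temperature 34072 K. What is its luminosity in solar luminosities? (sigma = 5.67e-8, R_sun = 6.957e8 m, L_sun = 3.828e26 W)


R = 49.8 * 6.957e8 m = 3.464586e+10 m. L = 4*pi*R^2*sigma*T^4 = 4*pi*(3.464586e+10)^2 * 5.67e-8 * 34072^4 = 1.152619927e+33 W. L/L_sun = 1.152619927e+33 / 3.828e26 = 3.011e+06

3.011e+06 L_sun


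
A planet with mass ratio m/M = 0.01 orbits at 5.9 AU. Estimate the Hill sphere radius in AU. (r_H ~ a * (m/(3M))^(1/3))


r_H = a * (m/3M)^(1/3) = 5.9 * (0.01/3)^(1/3) = 0.8813

0.8813 AU


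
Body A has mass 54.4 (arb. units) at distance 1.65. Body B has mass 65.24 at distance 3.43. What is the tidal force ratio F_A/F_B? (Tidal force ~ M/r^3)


Ratio = (M1/r1^3) / (M2/r2^3) = (54.4/1.65^3) / (65.24/3.43^3) = 7.4906

7.4906


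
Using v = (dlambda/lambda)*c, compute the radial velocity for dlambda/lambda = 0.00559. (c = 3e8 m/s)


v = (dlambda/lambda) * c = 0.00559 * 3e8 = 1.677e+06

1.677e+06 m/s


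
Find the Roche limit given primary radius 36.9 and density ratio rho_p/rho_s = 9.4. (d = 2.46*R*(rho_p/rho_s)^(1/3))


d_Roche = 2.46 * 36.9 * 9.4^(1/3) = 191.5744

191.5744


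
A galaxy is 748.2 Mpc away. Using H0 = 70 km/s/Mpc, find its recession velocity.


v = H0 * d = 70 * 748.2 = 52374.0

52374.0 km/s


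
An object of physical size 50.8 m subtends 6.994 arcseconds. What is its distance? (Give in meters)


D = size / theta_rad, theta_rad = 6.994 * pi/(180*3600) = 3.391e-05, D = 1.498e+06

1.498e+06 m


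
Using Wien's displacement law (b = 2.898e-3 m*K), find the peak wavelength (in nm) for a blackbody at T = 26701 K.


lam_max = b / T = 2.898e-3 / 26701 = 1.085e-07 m = 108.5353 nm

108.5353 nm


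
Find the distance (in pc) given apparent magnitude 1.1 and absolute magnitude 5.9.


d = 10^((m - M + 5)/5) = 10^((1.1 - 5.9 + 5)/5) = 1.0965

1.0965 pc


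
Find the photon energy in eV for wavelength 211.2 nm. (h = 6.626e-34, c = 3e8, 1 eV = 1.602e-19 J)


E = hc/lambda = 6.626e-34 * 3e8 / 2.112e-07 = 9.412e-19 J = 5.8751 eV

5.8751 eV


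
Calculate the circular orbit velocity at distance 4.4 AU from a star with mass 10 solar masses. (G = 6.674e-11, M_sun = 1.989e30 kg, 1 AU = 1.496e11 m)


v = sqrt(GM/r) = sqrt(6.674e-11 * 1.989e+31 / 6.582e+11) = 44907.4461

44907.4461 m/s


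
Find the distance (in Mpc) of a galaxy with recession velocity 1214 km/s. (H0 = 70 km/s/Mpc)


d = v / H0 = 1214 / 70 = 17.3429

17.3429 Mpc


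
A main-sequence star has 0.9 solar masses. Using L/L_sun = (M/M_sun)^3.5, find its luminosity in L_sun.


L/L_sun = (M/M_sun)^3.5 = 0.9^3.5 = 0.6916

0.6916 L_sun


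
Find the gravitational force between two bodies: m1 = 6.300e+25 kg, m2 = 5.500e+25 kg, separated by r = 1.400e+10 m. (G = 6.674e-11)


F = G*m1*m2/r^2 = 6.674e-11 * 6.300e+25 * 5.500e+25 / (1.400e+10)^2 = 6.674e-11 * 3.465e+51 / 1.960e+20 = 1.180e+21

1.180e+21 N


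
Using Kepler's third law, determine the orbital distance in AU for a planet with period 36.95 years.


a = P^(2/3) = 36.95^(2/3) = 11.0937

11.0937 AU


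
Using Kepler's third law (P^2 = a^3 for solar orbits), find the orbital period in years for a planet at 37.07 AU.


P = a^(3/2) = 37.07^1.5 = 225.7012

225.7012 years


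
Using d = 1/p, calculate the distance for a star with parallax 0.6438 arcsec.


d = 1/p = 1/0.6438 = 1.5533

1.5533 pc


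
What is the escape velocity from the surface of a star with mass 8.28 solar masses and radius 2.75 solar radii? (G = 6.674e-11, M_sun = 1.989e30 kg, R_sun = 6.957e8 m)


M = 8.28 * 1.989e30 kg = 1.646892e+31 kg; R = 2.75 * 6.957e8 m = 1.913175e+09 m. v_esc = sqrt(2GM/R) = sqrt(2 * 6.674e-11 * 1.646892e+31 / 1.913175e+09) = 1.072e+06

1.072e+06 m/s


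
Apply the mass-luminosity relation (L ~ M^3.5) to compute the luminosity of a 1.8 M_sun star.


L/L_sun = (M/M_sun)^3.5 = 1.8^3.5 = 7.8244

7.8244 L_sun


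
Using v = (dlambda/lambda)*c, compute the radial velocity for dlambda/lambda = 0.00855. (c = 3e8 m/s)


v = (dlambda/lambda) * c = 0.00855 * 3e8 = 2.565e+06

2.565e+06 m/s


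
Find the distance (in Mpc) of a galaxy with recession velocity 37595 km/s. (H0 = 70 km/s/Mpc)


d = v / H0 = 37595 / 70 = 537.0714

537.0714 Mpc


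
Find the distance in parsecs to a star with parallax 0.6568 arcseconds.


d = 1/p = 1/0.6568 = 1.5225

1.5225 pc


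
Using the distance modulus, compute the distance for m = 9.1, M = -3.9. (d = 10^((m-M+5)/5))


d = 10^((m - M + 5)/5) = 10^((9.1 - -3.9 + 5)/5) = 3981.0717

3981.0717 pc


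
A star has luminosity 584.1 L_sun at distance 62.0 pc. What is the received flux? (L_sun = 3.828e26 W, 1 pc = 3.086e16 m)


F = L / (4*pi*d^2) = 2.236e+29 / (4*pi*(1.913e+18)^2) = 4.860e-09

4.860e-09 W/m^2


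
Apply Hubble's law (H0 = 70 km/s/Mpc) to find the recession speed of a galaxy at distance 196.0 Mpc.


v = H0 * d = 70 * 196.0 = 13720.0

13720.0 km/s


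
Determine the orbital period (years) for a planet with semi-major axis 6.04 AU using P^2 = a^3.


P = a^(3/2) = 6.04^1.5 = 14.8442

14.8442 years


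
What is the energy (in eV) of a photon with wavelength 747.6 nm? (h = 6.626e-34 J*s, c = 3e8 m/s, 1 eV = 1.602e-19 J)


E = hc/lambda = 6.626e-34 * 3e8 / 7.476e-07 = 2.659e-19 J = 1.6597 eV

1.6597 eV


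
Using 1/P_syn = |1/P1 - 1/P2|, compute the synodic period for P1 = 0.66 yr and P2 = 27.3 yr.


1/P_syn = |1/P1 - 1/P2| = |1/0.66 - 1/27.3| => P_syn = 0.6764

0.6764 years


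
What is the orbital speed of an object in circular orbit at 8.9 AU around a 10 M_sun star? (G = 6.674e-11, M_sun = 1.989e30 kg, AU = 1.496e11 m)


v = sqrt(GM/r) = sqrt(6.674e-11 * 1.989e+31 / 1.331e+12) = 31575.4605

31575.4605 m/s


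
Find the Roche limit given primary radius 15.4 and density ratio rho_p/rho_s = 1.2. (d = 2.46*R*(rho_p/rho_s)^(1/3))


d_Roche = 2.46 * 15.4 * 1.2^(1/3) = 40.2578

40.2578


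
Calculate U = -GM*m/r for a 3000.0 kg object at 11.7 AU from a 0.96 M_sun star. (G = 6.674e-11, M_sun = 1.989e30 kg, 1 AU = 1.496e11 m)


M = 0.96 * 1.989e30 kg = 1.90944e+30 kg; r = 11.7 AU * 1.496e11 m/AU = 1.75032e+12 m. U = -GM*m/r = -(6.674e-11 * 1.90944e+30 * 3000.0) / 1.75032e+12 = -2.184e+11

-2.184e+11 J


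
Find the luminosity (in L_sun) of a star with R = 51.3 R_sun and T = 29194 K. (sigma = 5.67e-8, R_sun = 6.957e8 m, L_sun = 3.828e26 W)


R = 51.3 * 6.957e8 m = 3.568941e+10 m. L = 4*pi*R^2*sigma*T^4 = 4*pi*(3.568941e+10)^2 * 5.67e-8 * 29194^4 = 6.592438312e+32 W. L/L_sun = 6.592438312e+32 / 3.828e26 = 1.722e+06

1.722e+06 L_sun


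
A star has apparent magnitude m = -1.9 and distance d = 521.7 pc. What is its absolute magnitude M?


M = m - 5*log10(d) + 5 = -1.9 - 5*log10(521.7) + 5 = -10.4871

-10.4871


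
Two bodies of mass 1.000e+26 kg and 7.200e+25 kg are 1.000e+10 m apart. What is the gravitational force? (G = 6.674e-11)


F = G*m1*m2/r^2 = 6.674e-11 * 1.000e+26 * 7.200e+25 / (1.000e+10)^2 = 6.674e-11 * 7.200e+51 / 1.000e+20 = 4.805e+21

4.805e+21 N


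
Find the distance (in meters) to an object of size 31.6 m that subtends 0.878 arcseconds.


D = size / theta_rad, theta_rad = 0.878 * pi/(180*3600) = 4.257e-06, D = 7.424e+06

7.424e+06 m


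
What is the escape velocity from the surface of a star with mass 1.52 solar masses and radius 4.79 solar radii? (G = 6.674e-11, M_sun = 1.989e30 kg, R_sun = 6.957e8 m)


M = 1.52 * 1.989e30 kg = 3.02328e+30 kg; R = 4.79 * 6.957e8 m = 3.332403e+09 m. v_esc = sqrt(2GM/R) = sqrt(2 * 6.674e-11 * 3.02328e+30 / 3.332403e+09) = 347991.4119

347991.4119 m/s


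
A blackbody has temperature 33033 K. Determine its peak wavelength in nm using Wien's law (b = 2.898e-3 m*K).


lam_max = b / T = 2.898e-3 / 33033 = 8.773e-08 m = 87.7305 nm

87.7305 nm


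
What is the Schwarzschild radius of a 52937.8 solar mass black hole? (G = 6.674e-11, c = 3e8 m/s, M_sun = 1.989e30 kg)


M = 52937.8 * 1.989e30 kg = 1.052932842e+35 kg. rs = 2GM/c^2 = 2 * 6.674e-11 * 1.052932842e+35 / (3e8)^2 = 1.562e+08

1.562e+08 m


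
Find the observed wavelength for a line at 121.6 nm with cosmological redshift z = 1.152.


lam_obs = lam_emit * (1 + z) = 121.6 * (1 + 1.152) = 261.6832

261.6832 nm


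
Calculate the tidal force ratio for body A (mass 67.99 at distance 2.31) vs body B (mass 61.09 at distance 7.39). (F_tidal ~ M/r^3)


Ratio = (M1/r1^3) / (M2/r2^3) = (67.99/2.31^3) / (61.09/7.39^3) = 36.4395

36.4395


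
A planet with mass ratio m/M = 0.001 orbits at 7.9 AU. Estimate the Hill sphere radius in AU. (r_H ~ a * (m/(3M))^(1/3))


r_H = a * (m/3M)^(1/3) = 7.9 * (0.001/3)^(1/3) = 0.5478

0.5478 AU


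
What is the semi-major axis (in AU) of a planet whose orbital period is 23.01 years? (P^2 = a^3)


a = P^(2/3) = 23.01^(2/3) = 8.0899

8.0899 AU


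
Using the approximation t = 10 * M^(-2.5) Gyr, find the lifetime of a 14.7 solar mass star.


t = 10 * M^(-2.5) = 10 * 14.7^(-2.5) = 0.0121

0.0121 Gyr


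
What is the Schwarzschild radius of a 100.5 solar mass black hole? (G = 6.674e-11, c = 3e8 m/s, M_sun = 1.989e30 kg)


M = 100.5 * 1.989e30 kg = 1.998945e+32 kg. rs = 2GM/c^2 = 2 * 6.674e-11 * 1.998945e+32 / (3e8)^2 = 296465.754

296465.754 m


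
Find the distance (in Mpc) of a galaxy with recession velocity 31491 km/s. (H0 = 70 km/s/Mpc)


d = v / H0 = 31491 / 70 = 449.8714

449.8714 Mpc


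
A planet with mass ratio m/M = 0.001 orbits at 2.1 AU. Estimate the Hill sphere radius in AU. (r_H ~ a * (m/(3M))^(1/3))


r_H = a * (m/3M)^(1/3) = 2.1 * (0.001/3)^(1/3) = 0.1456

0.1456 AU


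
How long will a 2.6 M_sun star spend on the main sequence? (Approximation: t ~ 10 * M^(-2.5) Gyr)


t = 10 * M^(-2.5) = 10 * 2.6^(-2.5) = 0.9174

0.9174 Gyr


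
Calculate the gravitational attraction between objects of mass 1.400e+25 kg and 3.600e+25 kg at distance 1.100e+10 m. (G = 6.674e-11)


F = G*m1*m2/r^2 = 6.674e-11 * 1.400e+25 * 3.600e+25 / (1.100e+10)^2 = 6.674e-11 * 5.040e+50 / 1.210e+20 = 2.780e+20

2.780e+20 N


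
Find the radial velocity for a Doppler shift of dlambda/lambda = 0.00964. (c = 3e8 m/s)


v = (dlambda/lambda) * c = 0.00964 * 3e8 = 2.892e+06

2.892e+06 m/s


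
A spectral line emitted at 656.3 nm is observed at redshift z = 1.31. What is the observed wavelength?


lam_obs = lam_emit * (1 + z) = 656.3 * (1 + 1.31) = 1516.053

1516.053 nm


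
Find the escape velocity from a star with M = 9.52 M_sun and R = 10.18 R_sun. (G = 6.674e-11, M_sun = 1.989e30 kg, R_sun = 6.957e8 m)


M = 9.52 * 1.989e30 kg = 1.893528e+31 kg; R = 10.18 * 6.957e8 m = 7.082226e+09 m. v_esc = sqrt(2GM/R) = sqrt(2 * 6.674e-11 * 1.893528e+31 / 7.082226e+09) = 597391.5483

597391.5483 m/s


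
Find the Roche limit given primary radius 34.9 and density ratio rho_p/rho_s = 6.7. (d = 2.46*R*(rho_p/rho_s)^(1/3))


d_Roche = 2.46 * 34.9 * 6.7^(1/3) = 161.8523

161.8523


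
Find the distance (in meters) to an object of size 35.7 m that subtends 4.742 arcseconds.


D = size / theta_rad, theta_rad = 4.742 * pi/(180*3600) = 2.299e-05, D = 1.553e+06

1.553e+06 m


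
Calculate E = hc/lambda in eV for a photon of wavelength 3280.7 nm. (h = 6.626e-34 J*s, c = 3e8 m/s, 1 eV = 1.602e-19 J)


E = hc/lambda = 6.626e-34 * 3e8 / 3.281e-06 = 6.059e-20 J = 0.3782 eV

0.3782 eV


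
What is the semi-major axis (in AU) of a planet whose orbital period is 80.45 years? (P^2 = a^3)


a = P^(2/3) = 80.45^(2/3) = 18.6359

18.6359 AU


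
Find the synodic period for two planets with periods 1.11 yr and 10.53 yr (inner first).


1/P_syn = |1/P1 - 1/P2| = |1/1.11 - 1/10.53| => P_syn = 1.2408

1.2408 years


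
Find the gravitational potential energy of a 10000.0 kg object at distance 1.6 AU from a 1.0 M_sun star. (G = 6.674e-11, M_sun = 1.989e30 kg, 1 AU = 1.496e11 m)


M = 1.0 * 1.989e30 kg = 1.989e+30 kg; r = 1.6 AU * 1.496e11 m/AU = 2.3936e+11 m. U = -GM*m/r = -(6.674e-11 * 1.989e+30 * 10000.0) / 2.3936e+11 = -5.546e+12

-5.546e+12 J


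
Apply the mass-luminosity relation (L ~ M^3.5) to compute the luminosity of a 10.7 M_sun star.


L/L_sun = (M/M_sun)^3.5 = 10.7^3.5 = 4007.2203

4007.2203 L_sun


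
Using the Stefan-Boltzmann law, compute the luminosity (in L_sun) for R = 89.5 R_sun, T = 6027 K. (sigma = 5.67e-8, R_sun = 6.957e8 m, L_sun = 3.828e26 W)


R = 89.5 * 6.957e8 m = 6.226515e+10 m. L = 4*pi*R^2*sigma*T^4 = 4*pi*(6.226515e+10)^2 * 5.67e-8 * 6027^4 = 3.644918031e+30 W. L/L_sun = 3.644918031e+30 / 3.828e26 = 9521.7294

9521.7294 L_sun


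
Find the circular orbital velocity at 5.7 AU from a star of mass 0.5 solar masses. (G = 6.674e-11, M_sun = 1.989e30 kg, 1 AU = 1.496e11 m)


v = sqrt(GM/r) = sqrt(6.674e-11 * 9.945e+29 / 8.527e+11) = 8822.5123

8822.5123 m/s


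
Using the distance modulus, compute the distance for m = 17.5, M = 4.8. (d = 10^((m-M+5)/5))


d = 10^((m - M + 5)/5) = 10^((17.5 - 4.8 + 5)/5) = 3467.3685

3467.3685 pc


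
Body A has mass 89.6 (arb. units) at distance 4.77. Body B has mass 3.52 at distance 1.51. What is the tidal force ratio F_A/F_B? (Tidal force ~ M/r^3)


Ratio = (M1/r1^3) / (M2/r2^3) = (89.6/4.77^3) / (3.52/1.51^3) = 0.8075

0.8075


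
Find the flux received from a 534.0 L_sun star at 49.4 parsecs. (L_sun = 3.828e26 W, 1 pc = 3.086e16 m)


F = L / (4*pi*d^2) = 2.044e+29 / (4*pi*(1.524e+18)^2) = 6.999e-09

6.999e-09 W/m^2


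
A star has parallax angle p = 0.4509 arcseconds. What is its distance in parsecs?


d = 1/p = 1/0.4509 = 2.2178

2.2178 pc


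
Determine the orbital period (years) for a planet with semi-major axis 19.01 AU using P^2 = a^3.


P = a^(3/2) = 19.01^1.5 = 82.8845

82.8845 years


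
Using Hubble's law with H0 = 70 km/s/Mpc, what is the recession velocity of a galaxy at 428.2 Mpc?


v = H0 * d = 70 * 428.2 = 29974.0

29974.0 km/s


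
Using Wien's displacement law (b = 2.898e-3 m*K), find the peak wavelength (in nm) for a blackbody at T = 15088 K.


lam_max = b / T = 2.898e-3 / 15088 = 1.921e-07 m = 192.0732 nm

192.0732 nm


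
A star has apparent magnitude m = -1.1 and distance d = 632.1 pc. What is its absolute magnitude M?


M = m - 5*log10(d) + 5 = -1.1 - 5*log10(632.1) + 5 = -10.1039

-10.1039


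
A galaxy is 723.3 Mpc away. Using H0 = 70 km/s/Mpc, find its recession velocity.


v = H0 * d = 70 * 723.3 = 50631.0

50631.0 km/s


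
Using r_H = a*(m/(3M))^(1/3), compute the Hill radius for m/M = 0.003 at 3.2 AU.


r_H = a * (m/3M)^(1/3) = 3.2 * (0.003/3)^(1/3) = 0.32

0.32 AU


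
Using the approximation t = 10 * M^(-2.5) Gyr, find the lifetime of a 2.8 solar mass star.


t = 10 * M^(-2.5) = 10 * 2.8^(-2.5) = 0.7623

0.7623 Gyr


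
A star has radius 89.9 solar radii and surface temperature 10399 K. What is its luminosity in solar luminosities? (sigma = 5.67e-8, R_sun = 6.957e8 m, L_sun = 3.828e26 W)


R = 89.9 * 6.957e8 m = 6.254343e+10 m. L = 4*pi*R^2*sigma*T^4 = 4*pi*(6.254343e+10)^2 * 5.67e-8 * 10399^4 = 3.259287161e+31 W. L/L_sun = 3.259287161e+31 / 3.828e26 = 85143.3428

85143.3428 L_sun


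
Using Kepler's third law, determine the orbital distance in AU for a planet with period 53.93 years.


a = P^(2/3) = 53.93^(2/3) = 14.2743

14.2743 AU


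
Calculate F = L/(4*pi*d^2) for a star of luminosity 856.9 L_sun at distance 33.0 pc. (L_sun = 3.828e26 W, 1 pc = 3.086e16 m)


F = L / (4*pi*d^2) = 3.280e+29 / (4*pi*(1.018e+18)^2) = 2.517e-08

2.517e-08 W/m^2


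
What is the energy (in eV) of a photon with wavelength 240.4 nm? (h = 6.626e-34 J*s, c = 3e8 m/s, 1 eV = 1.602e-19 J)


E = hc/lambda = 6.626e-34 * 3e8 / 2.404e-07 = 8.269e-19 J = 5.1615 eV

5.1615 eV


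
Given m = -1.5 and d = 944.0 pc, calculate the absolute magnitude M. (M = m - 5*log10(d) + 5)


M = m - 5*log10(d) + 5 = -1.5 - 5*log10(944.0) + 5 = -11.3749

-11.3749


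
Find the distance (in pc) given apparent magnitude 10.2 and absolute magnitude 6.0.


d = 10^((m - M + 5)/5) = 10^((10.2 - 6.0 + 5)/5) = 69.1831

69.1831 pc


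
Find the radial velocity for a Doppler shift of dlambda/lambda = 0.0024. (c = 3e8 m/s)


v = (dlambda/lambda) * c = 0.0024 * 3e8 = 720000.0

720000.0 m/s


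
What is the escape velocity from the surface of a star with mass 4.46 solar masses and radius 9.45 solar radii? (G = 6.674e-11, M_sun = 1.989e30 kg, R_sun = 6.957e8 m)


M = 4.46 * 1.989e30 kg = 8.87094e+30 kg; R = 9.45 * 6.957e8 m = 6.574365e+09 m. v_esc = sqrt(2GM/R) = sqrt(2 * 6.674e-11 * 8.87094e+30 / 6.574365e+09) = 424390.8521

424390.8521 m/s


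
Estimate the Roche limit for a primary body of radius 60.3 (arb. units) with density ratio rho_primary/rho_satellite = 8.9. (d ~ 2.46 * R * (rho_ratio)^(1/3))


d_Roche = 2.46 * 60.3 * 8.9^(1/3) = 307.4084

307.4084


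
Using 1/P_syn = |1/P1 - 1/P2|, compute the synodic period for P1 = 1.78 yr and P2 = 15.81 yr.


1/P_syn = |1/P1 - 1/P2| = |1/1.78 - 1/15.81| => P_syn = 2.0058

2.0058 years


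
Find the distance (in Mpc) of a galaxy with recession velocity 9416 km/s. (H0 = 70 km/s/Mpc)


d = v / H0 = 9416 / 70 = 134.5143

134.5143 Mpc


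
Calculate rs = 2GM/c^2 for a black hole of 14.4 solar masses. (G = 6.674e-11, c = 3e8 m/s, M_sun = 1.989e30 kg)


M = 14.4 * 1.989e30 kg = 2.86416e+31 kg. rs = 2GM/c^2 = 2 * 6.674e-11 * 2.86416e+31 / (3e8)^2 = 42478.6752

42478.6752 m


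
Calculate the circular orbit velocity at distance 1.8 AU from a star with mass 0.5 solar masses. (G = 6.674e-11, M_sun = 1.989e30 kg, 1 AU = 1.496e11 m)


v = sqrt(GM/r) = sqrt(6.674e-11 * 9.945e+29 / 2.693e+11) = 15699.7756

15699.7756 m/s


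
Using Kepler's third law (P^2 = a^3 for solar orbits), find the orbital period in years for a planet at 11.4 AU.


P = a^(3/2) = 11.4^1.5 = 38.4908

38.4908 years


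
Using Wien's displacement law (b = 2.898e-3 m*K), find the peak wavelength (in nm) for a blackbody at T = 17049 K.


lam_max = b / T = 2.898e-3 / 17049 = 1.700e-07 m = 169.9806 nm

169.9806 nm


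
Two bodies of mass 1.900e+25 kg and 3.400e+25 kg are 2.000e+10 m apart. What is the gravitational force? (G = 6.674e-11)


F = G*m1*m2/r^2 = 6.674e-11 * 1.900e+25 * 3.400e+25 / (2.000e+10)^2 = 6.674e-11 * 6.460e+50 / 4.000e+20 = 1.078e+20

1.078e+20 N
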